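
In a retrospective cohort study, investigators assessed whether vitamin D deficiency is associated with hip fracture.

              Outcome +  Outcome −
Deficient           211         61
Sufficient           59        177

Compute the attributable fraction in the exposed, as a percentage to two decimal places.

Cells: a = 211, b = 61, c = 59, d = 177.
Risk in exposed = 211/272 = 0.77574; risk in unexposed = 59/236 = 0.25000.
RR = 0.77574/0.25000 = 3.10294
AR% = (RR − 1)/RR × 100 = (3.10294 − 1)/3.10294 × 100 = 67.7725%

67.77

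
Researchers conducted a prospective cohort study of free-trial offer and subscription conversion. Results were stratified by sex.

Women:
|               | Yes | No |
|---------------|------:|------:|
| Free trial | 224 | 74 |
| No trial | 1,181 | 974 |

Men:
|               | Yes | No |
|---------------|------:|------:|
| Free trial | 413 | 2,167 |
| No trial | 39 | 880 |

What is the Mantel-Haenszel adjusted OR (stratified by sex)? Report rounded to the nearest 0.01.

OR_MH = Σ(aᵢdᵢ/nᵢ) / Σ(bᵢcᵢ/nᵢ), where nᵢ is the stratum total.
Stratum 1 (Women): n = 2453; a·d/n = 224·974/2453 = 88.9425; b·c/n = 74·1181/2453 = 35.6274
Stratum 2 (Men): n = 3499; a·d/n = 413·880/3499 = 103.8697; b·c/n = 2167·39/3499 = 24.1535
OR_MH = (88.9425 + 103.8697) / (35.6274 + 24.1535) = 192.8122 / 59.7809 = 3.22532

3.23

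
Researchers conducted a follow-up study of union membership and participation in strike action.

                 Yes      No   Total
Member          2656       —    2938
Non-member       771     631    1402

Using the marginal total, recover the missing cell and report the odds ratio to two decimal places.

7.71

The missing cell is in the exposed row: 2938 − 2656 = 282.
So a = 2656, b = 282, c = 771, d = 631.
OR = (a·d)/(b·c) = (2656 × 631) / (282 × 771) = 1675936 / 217422 = 7.70822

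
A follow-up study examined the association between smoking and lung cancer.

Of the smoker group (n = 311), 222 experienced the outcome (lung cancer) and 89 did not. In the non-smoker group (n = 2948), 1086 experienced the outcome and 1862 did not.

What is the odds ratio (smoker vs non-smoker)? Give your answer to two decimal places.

4.28

From the description: a = 222, b = 89, c = 1086, d = 1862.
OR = (a·d)/(b·c) = (222 × 1862) / (89 × 1086) = 413364 / 96654 = 4.27674
The odds of lung cancer are about 4.28 times as high in the smoker group.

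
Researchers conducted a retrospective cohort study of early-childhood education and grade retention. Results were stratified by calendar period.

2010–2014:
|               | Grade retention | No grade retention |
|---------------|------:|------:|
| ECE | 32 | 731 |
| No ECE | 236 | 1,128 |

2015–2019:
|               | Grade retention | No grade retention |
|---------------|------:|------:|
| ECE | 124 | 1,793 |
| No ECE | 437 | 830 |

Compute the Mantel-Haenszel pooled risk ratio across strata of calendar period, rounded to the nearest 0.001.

0.201

RR_MH = Σ(aᵢ·n₀ᵢ/nᵢ) / Σ(cᵢ·n₁ᵢ/nᵢ), with n₁ᵢ = aᵢ+bᵢ (exposed), n₀ᵢ = cᵢ+dᵢ (unexposed), nᵢ = n₁ᵢ+n₀ᵢ.
Stratum 1 (2010–2014): n₁ = 763, n₀ = 1364, n = 2127; a·n₀/n = 32·1364/2127 = 20.5209; c·n₁/n = 236·763/2127 = 84.6582
Stratum 2 (2015–2019): n₁ = 1917, n₀ = 1267, n = 3184; a·n₀/n = 124·1267/3184 = 49.3430; c·n₁/n = 437·1917/3184 = 263.1058
RR_MH = (20.5209 + 49.3430) / (84.6582 + 263.1058) = 69.8639 / 347.7640 = 0.20089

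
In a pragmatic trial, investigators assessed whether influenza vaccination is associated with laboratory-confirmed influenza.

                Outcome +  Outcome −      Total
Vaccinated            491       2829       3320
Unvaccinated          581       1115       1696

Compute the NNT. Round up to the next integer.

6

Risk in treated group = 491/3320 = 0.14789; risk in control = 581/1696 = 0.34257.
Absolute risk reduction = 0.34257 − 0.14789 = 0.19468
NNT = 1 / ARR = 1 / 0.19468 = 5.137 → round up → 6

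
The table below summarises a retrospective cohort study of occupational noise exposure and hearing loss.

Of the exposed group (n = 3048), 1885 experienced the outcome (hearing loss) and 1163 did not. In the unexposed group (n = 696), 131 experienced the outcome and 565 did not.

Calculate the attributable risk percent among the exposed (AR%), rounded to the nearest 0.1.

69.6

From the description: a = 1885, b = 1163, c = 131, d = 565.
Risk in exposed = 1885/3048 = 0.61844; risk in unexposed = 131/696 = 0.18822.
RR = 0.61844/0.18822 = 3.28575
AR% = (RR − 1)/RR × 100 = (3.28575 − 1)/3.28575 × 100 = 69.5655%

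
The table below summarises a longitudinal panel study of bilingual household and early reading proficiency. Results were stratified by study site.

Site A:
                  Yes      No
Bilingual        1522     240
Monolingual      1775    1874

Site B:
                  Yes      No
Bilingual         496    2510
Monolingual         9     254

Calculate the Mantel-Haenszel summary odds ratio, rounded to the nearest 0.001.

OR_MH = Σ(aᵢdᵢ/nᵢ) / Σ(bᵢcᵢ/nᵢ), where nᵢ is the stratum total.
Stratum 1 (Site A): n = 5411; a·d/n = 1522·1874/5411 = 527.1166; b·c/n = 240·1775/5411 = 78.7285
Stratum 2 (Site B): n = 3269; a·d/n = 496·254/3269 = 38.5390; b·c/n = 2510·9/3269 = 6.9104
OR_MH = (527.1166 + 38.5390) / (78.7285 + 6.9104) = 565.6556 / 85.6389 = 6.60513

6.605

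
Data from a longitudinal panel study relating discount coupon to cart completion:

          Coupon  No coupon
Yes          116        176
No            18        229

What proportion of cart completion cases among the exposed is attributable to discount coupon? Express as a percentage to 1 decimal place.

Reading the table with exposure as columns: a = 116 (Coupon, case), b = 18 (Coupon, non-case), c = 176 (No coupon, case), d = 229.
Risk in exposed = 116/134 = 0.86567; risk in unexposed = 176/405 = 0.43457.
RR = 0.86567/0.43457 = 1.99203
AR% = (RR − 1)/RR × 100 = (1.99203 − 1)/1.99203 × 100 = 49.7999%

49.8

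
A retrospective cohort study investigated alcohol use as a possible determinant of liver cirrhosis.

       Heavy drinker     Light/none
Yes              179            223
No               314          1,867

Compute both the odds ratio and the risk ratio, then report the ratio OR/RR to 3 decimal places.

1.403

Reading the table with exposure as columns: a = 179 (Heavy drinker, case), b = 314 (Heavy drinker, non-case), c = 223 (Light/none, case), d = 1867.
OR = (179·1867)/(314·223) = 334193/70022 = 4.77269
Risk in exposed = 179/493 = 0.36308; risk in unexposed = 223/2090 = 0.10670; RR = 3.40289
OR/RR = 4.77269 / 3.40289 = 1.40254
The outcome is not rare, so the OR lies further from 1 than the RR.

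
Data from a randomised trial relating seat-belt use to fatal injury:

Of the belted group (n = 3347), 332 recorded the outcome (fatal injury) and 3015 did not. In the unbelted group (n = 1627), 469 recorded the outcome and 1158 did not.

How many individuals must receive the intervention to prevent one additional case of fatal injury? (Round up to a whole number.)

Risk in treated group = 332/3347 = 0.09919; risk in control = 469/1627 = 0.28826.
Absolute risk reduction = 0.28826 − 0.09919 = 0.18907
NNT = 1 / ARR = 1 / 0.18907 = 5.289 → round up → 6

6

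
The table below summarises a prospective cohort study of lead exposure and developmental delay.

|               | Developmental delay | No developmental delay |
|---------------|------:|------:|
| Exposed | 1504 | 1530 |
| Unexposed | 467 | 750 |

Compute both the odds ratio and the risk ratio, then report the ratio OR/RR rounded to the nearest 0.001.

1.222

Cells: a = 1504, b = 1530, c = 467, d = 750.
OR = (1504·750)/(1530·467) = 1128000/714510 = 1.57870
Risk in exposed = 1504/3034 = 0.49572; risk in unexposed = 467/1217 = 0.38373; RR = 1.29183
OR/RR = 1.57870 / 1.29183 = 1.22207
The outcome is not rare, so the OR lies further from 1 than the RR.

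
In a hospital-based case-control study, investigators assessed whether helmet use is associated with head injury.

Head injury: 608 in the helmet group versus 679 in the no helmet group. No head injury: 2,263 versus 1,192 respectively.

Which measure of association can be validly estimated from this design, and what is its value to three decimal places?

0.472

From the description: a = 608, b = 2263, c = 679, d = 1192.
This is a hospital-based case-control study: participants were sampled on outcome status, so risks in the source population cannot be estimated directly — relative risk is not valid here. The odds ratio is the appropriate measure.
OR = (a·d)/(b·c) = (608 × 1192) / (2263 × 679) = 724736 / 1536577 = 0.47166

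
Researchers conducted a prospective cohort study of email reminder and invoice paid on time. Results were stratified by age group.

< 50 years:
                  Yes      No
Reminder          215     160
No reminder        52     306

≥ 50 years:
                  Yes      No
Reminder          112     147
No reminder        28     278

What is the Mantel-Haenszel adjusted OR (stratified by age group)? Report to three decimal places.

OR_MH = Σ(aᵢdᵢ/nᵢ) / Σ(bᵢcᵢ/nᵢ), where nᵢ is the stratum total.
Stratum 1 (< 50 years): n = 733; a·d/n = 215·306/733 = 89.7544; b·c/n = 160·52/733 = 11.3506
Stratum 2 (≥ 50 years): n = 565; a·d/n = 112·278/565 = 55.1080; b·c/n = 147·28/565 = 7.2850
OR_MH = (89.7544 + 55.1080) / (11.3506 + 7.2850) = 144.8624 / 18.6356 = 7.77344

7.773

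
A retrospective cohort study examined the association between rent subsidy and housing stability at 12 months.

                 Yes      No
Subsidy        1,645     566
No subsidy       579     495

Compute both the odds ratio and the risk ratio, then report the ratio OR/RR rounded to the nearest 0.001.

Cells: a = 1645, b = 566, c = 579, d = 495.
OR = (1645·495)/(566·579) = 814275/327714 = 2.48471
Risk in exposed = 1645/2211 = 0.74401; risk in unexposed = 579/1074 = 0.53911; RR = 1.38008
OR/RR = 2.48471 / 1.38008 = 1.80042
The outcome is not rare, so the OR lies further from 1 than the RR.

1.800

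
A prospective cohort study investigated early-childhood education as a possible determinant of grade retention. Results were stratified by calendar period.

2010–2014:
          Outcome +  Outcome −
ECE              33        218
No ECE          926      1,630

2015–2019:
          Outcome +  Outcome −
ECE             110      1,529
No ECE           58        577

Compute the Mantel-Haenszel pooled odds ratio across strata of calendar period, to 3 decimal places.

OR_MH = Σ(aᵢdᵢ/nᵢ) / Σ(bᵢcᵢ/nᵢ), where nᵢ is the stratum total.
Stratum 1 (2010–2014): n = 2807; a·d/n = 33·1630/2807 = 19.1628; b·c/n = 218·926/2807 = 71.9159
Stratum 2 (2015–2019): n = 2274; a·d/n = 110·577/2274 = 27.9112; b·c/n = 1529·58/2274 = 38.9982
OR_MH = (19.1628 + 27.9112) / (71.9159 + 38.9982) = 47.0740 / 110.9142 = 0.42442

0.424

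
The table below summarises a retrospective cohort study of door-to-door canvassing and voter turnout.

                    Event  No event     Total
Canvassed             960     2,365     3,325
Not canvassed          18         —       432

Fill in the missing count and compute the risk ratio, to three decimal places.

6.929

The missing cell is in the unexposed row: 432 − 18 = 414.
So a = 960, b = 2365, c = 18, d = 414.
RR = [a/(a+b)] / [c/(c+d)] = (960/3325) / (18/432) = 0.28872/0.04167 = 6.92932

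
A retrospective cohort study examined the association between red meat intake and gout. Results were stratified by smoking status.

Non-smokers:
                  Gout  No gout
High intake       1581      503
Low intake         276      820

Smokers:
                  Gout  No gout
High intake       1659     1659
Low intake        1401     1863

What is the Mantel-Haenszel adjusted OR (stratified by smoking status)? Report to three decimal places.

2.211

OR_MH = Σ(aᵢdᵢ/nᵢ) / Σ(bᵢcᵢ/nᵢ), where nᵢ is the stratum total.
Stratum 1 (Non-smokers): n = 3180; a·d/n = 1581·820/3180 = 407.6792; b·c/n = 503·276/3180 = 43.6566
Stratum 2 (Smokers): n = 6582; a·d/n = 1659·1863/6582 = 469.5711; b·c/n = 1659·1401/6582 = 353.1235
OR_MH = (407.6792 + 469.5711) / (43.6566 + 353.1235) = 877.2503 / 396.7801 = 2.21092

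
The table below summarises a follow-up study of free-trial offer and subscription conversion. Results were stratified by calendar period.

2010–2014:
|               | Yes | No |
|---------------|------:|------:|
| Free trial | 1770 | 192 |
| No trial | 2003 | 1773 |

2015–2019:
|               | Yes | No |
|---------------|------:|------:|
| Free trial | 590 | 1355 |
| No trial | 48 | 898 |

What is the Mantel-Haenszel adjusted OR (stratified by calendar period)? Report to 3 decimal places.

8.157

OR_MH = Σ(aᵢdᵢ/nᵢ) / Σ(bᵢcᵢ/nᵢ), where nᵢ is the stratum total.
Stratum 1 (2010–2014): n = 5738; a·d/n = 1770·1773/5738 = 546.9170; b·c/n = 192·2003/5738 = 67.0227
Stratum 2 (2015–2019): n = 2891; a·d/n = 590·898/2891 = 183.2653; b·c/n = 1355·48/2891 = 22.4974
OR_MH = (546.9170 + 183.2653) / (67.0227 + 22.4974) = 730.1824 / 89.5201 = 8.15663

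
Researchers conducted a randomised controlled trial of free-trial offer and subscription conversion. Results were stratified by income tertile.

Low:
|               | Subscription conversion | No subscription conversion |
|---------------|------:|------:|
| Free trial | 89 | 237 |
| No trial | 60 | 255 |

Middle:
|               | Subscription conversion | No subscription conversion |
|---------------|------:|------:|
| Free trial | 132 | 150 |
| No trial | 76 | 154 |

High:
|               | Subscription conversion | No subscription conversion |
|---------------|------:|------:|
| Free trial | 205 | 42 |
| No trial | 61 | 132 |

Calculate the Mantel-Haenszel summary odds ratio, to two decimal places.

2.72

OR_MH = Σ(aᵢdᵢ/nᵢ) / Σ(bᵢcᵢ/nᵢ), where nᵢ is the stratum total.
Stratum 1 (Low): n = 641; a·d/n = 89·255/641 = 35.4056; b·c/n = 237·60/641 = 22.1841
Stratum 2 (Middle): n = 512; a·d/n = 132·154/512 = 39.7031; b·c/n = 150·76/512 = 22.2656
Stratum 3 (High): n = 440; a·d/n = 205·132/440 = 61.5000; b·c/n = 42·61/440 = 5.8227
OR_MH = (35.4056 + 39.7031 + 61.5000) / (22.1841 + 22.2656 + 5.8227) = 136.6087 / 50.2724 = 2.71737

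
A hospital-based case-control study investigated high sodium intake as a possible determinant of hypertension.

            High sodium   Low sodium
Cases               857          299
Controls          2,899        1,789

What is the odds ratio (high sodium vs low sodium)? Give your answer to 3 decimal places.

Reading the table with exposure as columns: a = 857 (High sodium, case), b = 2899 (High sodium, non-case), c = 299 (Low sodium, case), d = 1789.
OR = (a·d)/(b·c) = (857 × 1789) / (2899 × 299) = 1533173 / 866801 = 1.76877
The odds of hypertension are about 1.77 times as high in the high sodium group.

1.769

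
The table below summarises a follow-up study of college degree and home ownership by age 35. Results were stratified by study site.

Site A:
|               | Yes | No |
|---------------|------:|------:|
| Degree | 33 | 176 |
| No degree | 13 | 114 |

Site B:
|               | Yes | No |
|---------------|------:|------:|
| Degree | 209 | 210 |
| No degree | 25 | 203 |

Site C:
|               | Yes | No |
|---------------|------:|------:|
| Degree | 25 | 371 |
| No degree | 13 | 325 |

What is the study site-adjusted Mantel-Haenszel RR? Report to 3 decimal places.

3.120

RR_MH = Σ(aᵢ·n₀ᵢ/nᵢ) / Σ(cᵢ·n₁ᵢ/nᵢ), with n₁ᵢ = aᵢ+bᵢ (exposed), n₀ᵢ = cᵢ+dᵢ (unexposed), nᵢ = n₁ᵢ+n₀ᵢ.
Stratum 1 (Site A): n₁ = 209, n₀ = 127, n = 336; a·n₀/n = 33·127/336 = 12.4732; c·n₁/n = 13·209/336 = 8.0863
Stratum 2 (Site B): n₁ = 419, n₀ = 228, n = 647; a·n₀/n = 209·228/647 = 73.6507; c·n₁/n = 25·419/647 = 16.1901
Stratum 3 (Site C): n₁ = 396, n₀ = 338, n = 734; a·n₀/n = 25·338/734 = 11.5123; c·n₁/n = 13·396/734 = 7.0136
RR_MH = (12.4732 + 73.6507 + 11.5123) / (8.0863 + 16.1901 + 7.0136) = 97.6362 / 31.2900 = 3.12036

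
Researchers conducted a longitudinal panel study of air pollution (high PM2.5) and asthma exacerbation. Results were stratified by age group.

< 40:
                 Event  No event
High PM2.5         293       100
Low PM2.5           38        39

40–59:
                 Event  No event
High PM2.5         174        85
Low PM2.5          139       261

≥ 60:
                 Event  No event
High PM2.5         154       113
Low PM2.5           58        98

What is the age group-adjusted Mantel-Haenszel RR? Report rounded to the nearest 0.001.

1.710

RR_MH = Σ(aᵢ·n₀ᵢ/nᵢ) / Σ(cᵢ·n₁ᵢ/nᵢ), with n₁ᵢ = aᵢ+bᵢ (exposed), n₀ᵢ = cᵢ+dᵢ (unexposed), nᵢ = n₁ᵢ+n₀ᵢ.
Stratum 1 (< 40): n₁ = 393, n₀ = 77, n = 470; a·n₀/n = 293·77/470 = 48.0021; c·n₁/n = 38·393/470 = 31.7745
Stratum 2 (40–59): n₁ = 259, n₀ = 400, n = 659; a·n₀/n = 174·400/659 = 105.6146; c·n₁/n = 139·259/659 = 54.6297
Stratum 3 (≥ 60): n₁ = 267, n₀ = 156, n = 423; a·n₀/n = 154·156/423 = 56.7943; c·n₁/n = 58·267/423 = 36.6099
RR_MH = (48.0021 + 105.6146 + 56.7943) / (31.7745 + 54.6297 + 36.6099) = 210.4110 / 123.0141 = 1.71046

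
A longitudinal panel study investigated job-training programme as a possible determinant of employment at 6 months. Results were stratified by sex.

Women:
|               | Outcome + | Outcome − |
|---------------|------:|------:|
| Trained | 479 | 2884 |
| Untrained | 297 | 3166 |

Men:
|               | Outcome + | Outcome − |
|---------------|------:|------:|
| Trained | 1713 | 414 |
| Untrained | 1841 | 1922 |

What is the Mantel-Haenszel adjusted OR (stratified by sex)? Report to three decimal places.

OR_MH = Σ(aᵢdᵢ/nᵢ) / Σ(bᵢcᵢ/nᵢ), where nᵢ is the stratum total.
Stratum 1 (Women): n = 6826; a·d/n = 479·3166/6826 = 222.1673; b·c/n = 2884·297/6826 = 125.4832
Stratum 2 (Men): n = 5890; a·d/n = 1713·1922/5890 = 558.9789; b·c/n = 414·1841/5890 = 129.4014
OR_MH = (222.1673 + 558.9789) / (125.4832 + 129.4014) = 781.1462 / 254.8845 = 3.06471

3.065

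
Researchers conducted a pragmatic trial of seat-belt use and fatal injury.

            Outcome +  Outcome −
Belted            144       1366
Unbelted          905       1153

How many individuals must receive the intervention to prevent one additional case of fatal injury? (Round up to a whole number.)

3

Risk in treated group = 144/1510 = 0.09536; risk in control = 905/2058 = 0.43975.
Absolute risk reduction = 0.43975 − 0.09536 = 0.34438
NNT = 1 / ARR = 1 / 0.34438 = 2.904 → round up → 3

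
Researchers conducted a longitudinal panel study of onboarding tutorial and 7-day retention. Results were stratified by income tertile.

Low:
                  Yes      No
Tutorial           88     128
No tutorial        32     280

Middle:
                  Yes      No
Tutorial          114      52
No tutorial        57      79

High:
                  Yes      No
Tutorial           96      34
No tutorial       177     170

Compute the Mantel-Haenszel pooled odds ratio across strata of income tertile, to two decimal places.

OR_MH = Σ(aᵢdᵢ/nᵢ) / Σ(bᵢcᵢ/nᵢ), where nᵢ is the stratum total.
Stratum 1 (Low): n = 528; a·d/n = 88·280/528 = 46.6667; b·c/n = 128·32/528 = 7.7576
Stratum 2 (Middle): n = 302; a·d/n = 114·79/302 = 29.8212; b·c/n = 52·57/302 = 9.8146
Stratum 3 (High): n = 477; a·d/n = 96·170/477 = 34.2138; b·c/n = 34·177/477 = 12.6164
OR_MH = (46.6667 + 29.8212 + 34.2138) / (7.7576 + 9.8146 + 12.6164) = 110.7017 / 30.1885 = 3.66702

3.67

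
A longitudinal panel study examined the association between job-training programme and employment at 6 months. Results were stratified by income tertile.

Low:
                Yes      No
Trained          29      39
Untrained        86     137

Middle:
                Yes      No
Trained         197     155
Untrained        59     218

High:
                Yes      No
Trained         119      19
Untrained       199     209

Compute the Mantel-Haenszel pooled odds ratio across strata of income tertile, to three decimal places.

3.864

OR_MH = Σ(aᵢdᵢ/nᵢ) / Σ(bᵢcᵢ/nᵢ), where nᵢ is the stratum total.
Stratum 1 (Low): n = 291; a·d/n = 29·137/291 = 13.6529; b·c/n = 39·86/291 = 11.5258
Stratum 2 (Middle): n = 629; a·d/n = 197·218/629 = 68.2766; b·c/n = 155·59/629 = 14.5390
Stratum 3 (High): n = 546; a·d/n = 119·209/546 = 45.5513; b·c/n = 19·199/546 = 6.9249
OR_MH = (13.6529 + 68.2766 + 45.5513) / (11.5258 + 14.5390 + 6.9249) = 127.4808 / 32.9896 = 3.86427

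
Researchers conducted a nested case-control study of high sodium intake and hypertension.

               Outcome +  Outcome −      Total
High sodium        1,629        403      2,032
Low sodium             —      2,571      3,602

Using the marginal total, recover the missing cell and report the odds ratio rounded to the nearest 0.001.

The missing cell is in the unexposed row: 3602 − 2571 = 1031.
So a = 1629, b = 403, c = 1031, d = 2571.
OR = (a·d)/(b·c) = (1629 × 2571) / (403 × 1031) = 4188159 / 415493 = 10.07997

10.080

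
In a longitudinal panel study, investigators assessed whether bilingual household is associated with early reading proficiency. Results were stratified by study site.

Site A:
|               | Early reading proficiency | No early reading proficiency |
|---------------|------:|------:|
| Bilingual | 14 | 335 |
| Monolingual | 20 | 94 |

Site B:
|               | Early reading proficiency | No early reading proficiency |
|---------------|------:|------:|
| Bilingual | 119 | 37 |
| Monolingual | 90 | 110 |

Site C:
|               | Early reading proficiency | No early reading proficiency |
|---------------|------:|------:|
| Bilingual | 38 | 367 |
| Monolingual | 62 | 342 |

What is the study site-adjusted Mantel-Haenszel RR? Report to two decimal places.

RR_MH = Σ(aᵢ·n₀ᵢ/nᵢ) / Σ(cᵢ·n₁ᵢ/nᵢ), with n₁ᵢ = aᵢ+bᵢ (exposed), n₀ᵢ = cᵢ+dᵢ (unexposed), nᵢ = n₁ᵢ+n₀ᵢ.
Stratum 1 (Site A): n₁ = 349, n₀ = 114, n = 463; a·n₀/n = 14·114/463 = 3.4471; c·n₁/n = 20·349/463 = 15.0756
Stratum 2 (Site B): n₁ = 156, n₀ = 200, n = 356; a·n₀/n = 119·200/356 = 66.8539; c·n₁/n = 90·156/356 = 39.4382
Stratum 3 (Site C): n₁ = 405, n₀ = 404, n = 809; a·n₀/n = 38·404/809 = 18.9765; c·n₁/n = 62·405/809 = 31.0383
RR_MH = (3.4471 + 66.8539 + 18.9765) / (15.0756 + 39.4382 + 31.0383) = 89.2775 / 85.5521 = 1.04355

1.04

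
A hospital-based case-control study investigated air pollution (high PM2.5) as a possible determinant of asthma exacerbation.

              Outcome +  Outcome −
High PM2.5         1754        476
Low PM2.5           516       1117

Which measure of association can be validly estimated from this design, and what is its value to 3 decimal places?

7.977

Cells: a = 1754, b = 476, c = 516, d = 1117.
This is a hospital-based case-control study: participants were sampled on outcome status, so risks in the source population cannot be estimated directly — relative risk is not valid here. The odds ratio is the appropriate measure.
OR = (a·d)/(b·c) = (1754 × 1117) / (476 × 516) = 1959218 / 245616 = 7.97675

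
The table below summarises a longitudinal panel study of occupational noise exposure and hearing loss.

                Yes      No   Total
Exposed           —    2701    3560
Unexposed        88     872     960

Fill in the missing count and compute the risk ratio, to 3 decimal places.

The missing cell is in the exposed row: 3560 − 2701 = 859.
So a = 859, b = 2701, c = 88, d = 872.
RR = [a/(a+b)] / [c/(c+d)] = (859/3560) / (88/960) = 0.24129/0.09167 = 2.63228

2.632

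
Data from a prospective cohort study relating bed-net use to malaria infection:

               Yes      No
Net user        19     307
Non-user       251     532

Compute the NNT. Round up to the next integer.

Risk in treated group = 19/326 = 0.05828; risk in control = 251/783 = 0.32056.
Absolute risk reduction = 0.32056 − 0.05828 = 0.26228
NNT = 1 / ARR = 1 / 0.26228 = 3.813 → round up → 4

4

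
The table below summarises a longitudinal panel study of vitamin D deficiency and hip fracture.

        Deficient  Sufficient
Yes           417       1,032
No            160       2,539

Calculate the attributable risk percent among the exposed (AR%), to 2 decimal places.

Reading the table with exposure as columns: a = 417 (Deficient, case), b = 160 (Deficient, non-case), c = 1032 (Sufficient, case), d = 2539.
Risk in exposed = 417/577 = 0.72270; risk in unexposed = 1032/3571 = 0.28899.
RR = 0.72270/0.28899 = 2.50075
AR% = (RR − 1)/RR × 100 = (2.50075 − 1)/2.50075 × 100 = 60.0120%

60.01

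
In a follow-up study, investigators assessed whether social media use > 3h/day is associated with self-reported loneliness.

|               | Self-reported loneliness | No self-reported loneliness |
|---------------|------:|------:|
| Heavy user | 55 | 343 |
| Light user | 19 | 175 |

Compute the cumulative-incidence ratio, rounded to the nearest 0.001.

Cells: a = 55, b = 343, c = 19, d = 175.
Risk in exposed = 55/398 = 0.13819; risk in unexposed = 19/194 = 0.09794.
RR = 0.13819 / 0.09794 = 1.41100
The risk among the exposed is 1.41 times that among the unexposed.

1.411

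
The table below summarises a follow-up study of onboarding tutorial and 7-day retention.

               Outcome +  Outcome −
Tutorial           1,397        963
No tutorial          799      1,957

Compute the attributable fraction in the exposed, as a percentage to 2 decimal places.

51.02

Cells: a = 1397, b = 963, c = 799, d = 1957.
Risk in exposed = 1397/2360 = 0.59195; risk in unexposed = 799/2756 = 0.28991.
RR = 0.59195/0.28991 = 2.04182
AR% = (RR − 1)/RR × 100 = (2.04182 − 1)/2.04182 × 100 = 51.0240%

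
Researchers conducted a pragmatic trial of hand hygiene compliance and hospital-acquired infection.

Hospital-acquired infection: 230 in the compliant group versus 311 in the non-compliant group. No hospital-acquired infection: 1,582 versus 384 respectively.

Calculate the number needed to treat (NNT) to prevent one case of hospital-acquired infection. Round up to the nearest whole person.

Risk in treated group = 230/1812 = 0.12693; risk in control = 311/695 = 0.44748.
Absolute risk reduction = 0.44748 − 0.12693 = 0.32055
NNT = 1 / ARR = 1 / 0.32055 = 3.120 → round up → 4

4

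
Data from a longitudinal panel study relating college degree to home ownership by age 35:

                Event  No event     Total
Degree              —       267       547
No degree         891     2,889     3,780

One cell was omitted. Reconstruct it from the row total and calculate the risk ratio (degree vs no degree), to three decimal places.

The missing cell is in the exposed row: 547 − 267 = 280.
So a = 280, b = 267, c = 891, d = 2889.
RR = [a/(a+b)] / [c/(c+d)] = (280/547) / (891/3780) = 0.51188/0.23571 = 2.17162

2.172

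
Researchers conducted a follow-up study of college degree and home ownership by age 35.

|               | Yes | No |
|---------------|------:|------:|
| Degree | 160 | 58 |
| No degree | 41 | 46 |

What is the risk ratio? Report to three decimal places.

1.557

Cells: a = 160, b = 58, c = 41, d = 46.
Risk in exposed = 160/218 = 0.73394; risk in unexposed = 41/87 = 0.47126.
RR = 0.73394 / 0.47126 = 1.55740
The risk among the exposed is 1.56 times that among the unexposed.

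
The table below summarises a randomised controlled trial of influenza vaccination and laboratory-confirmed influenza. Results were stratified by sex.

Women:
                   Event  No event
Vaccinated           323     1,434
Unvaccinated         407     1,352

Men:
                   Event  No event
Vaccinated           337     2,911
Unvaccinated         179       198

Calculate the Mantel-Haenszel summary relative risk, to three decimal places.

RR_MH = Σ(aᵢ·n₀ᵢ/nᵢ) / Σ(cᵢ·n₁ᵢ/nᵢ), with n₁ᵢ = aᵢ+bᵢ (exposed), n₀ᵢ = cᵢ+dᵢ (unexposed), nᵢ = n₁ᵢ+n₀ᵢ.
Stratum 1 (Women): n₁ = 1757, n₀ = 1759, n = 3516; a·n₀/n = 323·1759/3516 = 161.5919; c·n₁/n = 407·1757/3516 = 203.3842
Stratum 2 (Men): n₁ = 3248, n₀ = 377, n = 3625; a·n₀/n = 337·377/3625 = 35.0480; c·n₁/n = 179·3248/3625 = 160.3840
RR_MH = (161.5919 + 35.0480) / (203.3842 + 160.3840) = 196.6399 / 363.7682 = 0.54056

0.541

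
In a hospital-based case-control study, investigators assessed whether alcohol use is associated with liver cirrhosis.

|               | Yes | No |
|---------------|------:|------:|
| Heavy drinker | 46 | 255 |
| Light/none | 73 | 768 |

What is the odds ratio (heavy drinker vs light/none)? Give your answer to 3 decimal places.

Cells: a = 46, b = 255, c = 73, d = 768.
OR = (a·d)/(b·c) = (46 × 768) / (255 × 73) = 35328 / 18615 = 1.89782
The odds of liver cirrhosis are about 1.90 times as high in the heavy drinker group.

1.898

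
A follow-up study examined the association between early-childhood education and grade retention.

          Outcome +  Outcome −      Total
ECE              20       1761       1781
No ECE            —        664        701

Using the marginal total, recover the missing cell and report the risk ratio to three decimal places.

0.213

The missing cell is in the unexposed row: 701 − 664 = 37.
So a = 20, b = 1761, c = 37, d = 664.
RR = [a/(a+b)] / [c/(c+d)] = (20/1781) / (37/701) = 0.01123/0.05278 = 0.21276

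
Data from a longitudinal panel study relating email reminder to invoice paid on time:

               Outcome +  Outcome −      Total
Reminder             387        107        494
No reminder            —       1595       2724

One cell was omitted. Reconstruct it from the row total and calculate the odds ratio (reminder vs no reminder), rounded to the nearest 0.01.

The missing cell is in the unexposed row: 2724 − 1595 = 1129.
So a = 387, b = 107, c = 1129, d = 1595.
OR = (a·d)/(b·c) = (387 × 1595) / (107 × 1129) = 617265 / 120803 = 5.10968

5.11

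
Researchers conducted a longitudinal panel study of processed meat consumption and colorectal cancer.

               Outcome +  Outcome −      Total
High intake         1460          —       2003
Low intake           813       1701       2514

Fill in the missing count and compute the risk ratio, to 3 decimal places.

2.254

The missing cell is in the exposed row: 2003 − 1460 = 543.
So a = 1460, b = 543, c = 813, d = 1701.
RR = [a/(a+b)] / [c/(c+d)] = (1460/2003) / (813/2514) = 0.72891/0.32339 = 2.25396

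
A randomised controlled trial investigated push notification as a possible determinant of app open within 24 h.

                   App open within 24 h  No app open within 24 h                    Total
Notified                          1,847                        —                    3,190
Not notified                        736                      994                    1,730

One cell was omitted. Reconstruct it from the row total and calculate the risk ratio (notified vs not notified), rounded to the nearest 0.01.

1.36

The missing cell is in the exposed row: 3190 − 1847 = 1343.
So a = 1847, b = 1343, c = 736, d = 994.
RR = [a/(a+b)] / [c/(c+d)] = (1847/3190) / (736/1730) = 0.57900/0.42543 = 1.36096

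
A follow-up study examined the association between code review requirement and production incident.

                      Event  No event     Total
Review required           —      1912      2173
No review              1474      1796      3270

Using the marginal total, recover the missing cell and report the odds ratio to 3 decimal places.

0.166

The missing cell is in the exposed row: 2173 − 1912 = 261.
So a = 261, b = 1912, c = 1474, d = 1796.
OR = (a·d)/(b·c) = (261 × 1796) / (1912 × 1474) = 468756 / 2818288 = 0.16633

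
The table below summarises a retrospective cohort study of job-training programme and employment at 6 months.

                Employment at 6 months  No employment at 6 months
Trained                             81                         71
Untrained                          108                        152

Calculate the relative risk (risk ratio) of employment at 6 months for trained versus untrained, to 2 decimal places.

Cells: a = 81, b = 71, c = 108, d = 152.
Risk in exposed = 81/152 = 0.53289; risk in unexposed = 108/260 = 0.41538.
RR = 0.53289 / 0.41538 = 1.28289
The risk among the exposed is 1.28 times that among the unexposed.

1.28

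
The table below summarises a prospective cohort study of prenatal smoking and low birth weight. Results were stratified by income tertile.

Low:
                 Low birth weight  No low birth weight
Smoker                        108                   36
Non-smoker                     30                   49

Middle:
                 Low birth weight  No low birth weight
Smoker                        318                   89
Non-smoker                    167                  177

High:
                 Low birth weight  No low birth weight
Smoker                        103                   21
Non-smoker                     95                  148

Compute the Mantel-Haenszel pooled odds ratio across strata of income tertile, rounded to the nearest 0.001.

OR_MH = Σ(aᵢdᵢ/nᵢ) / Σ(bᵢcᵢ/nᵢ), where nᵢ is the stratum total.
Stratum 1 (Low): n = 223; a·d/n = 108·49/223 = 23.7309; b·c/n = 36·30/223 = 4.8430
Stratum 2 (Middle): n = 751; a·d/n = 318·177/751 = 74.9481; b·c/n = 89·167/751 = 19.7909
Stratum 3 (High): n = 367; a·d/n = 103·148/367 = 41.5368; b·c/n = 21·95/367 = 5.4360
OR_MH = (23.7309 + 74.9481 + 41.5368) / (4.8430 + 19.7909 + 5.4360) = 140.2158 / 30.0700 = 4.66299

4.663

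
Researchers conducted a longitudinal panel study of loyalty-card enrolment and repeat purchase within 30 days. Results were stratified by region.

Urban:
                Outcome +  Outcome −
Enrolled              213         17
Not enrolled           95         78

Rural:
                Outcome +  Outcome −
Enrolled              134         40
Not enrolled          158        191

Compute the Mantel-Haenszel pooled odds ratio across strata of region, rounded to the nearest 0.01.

5.60

OR_MH = Σ(aᵢdᵢ/nᵢ) / Σ(bᵢcᵢ/nᵢ), where nᵢ is the stratum total.
Stratum 1 (Urban): n = 403; a·d/n = 213·78/403 = 41.2258; b·c/n = 17·95/403 = 4.0074
Stratum 2 (Rural): n = 523; a·d/n = 134·191/523 = 48.9369; b·c/n = 40·158/523 = 12.0841
OR_MH = (41.2258 + 48.9369) / (4.0074 + 12.0841) = 90.1627 / 16.0916 = 5.60310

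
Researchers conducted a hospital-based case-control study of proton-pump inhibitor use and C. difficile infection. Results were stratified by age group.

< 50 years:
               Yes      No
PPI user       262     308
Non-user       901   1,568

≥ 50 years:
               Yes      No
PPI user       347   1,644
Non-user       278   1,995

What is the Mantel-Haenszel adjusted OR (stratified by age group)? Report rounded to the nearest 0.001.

1.499

OR_MH = Σ(aᵢdᵢ/nᵢ) / Σ(bᵢcᵢ/nᵢ), where nᵢ is the stratum total.
Stratum 1 (< 50 years): n = 3039; a·d/n = 262·1568/3039 = 135.1813; b·c/n = 308·901/3039 = 91.3156
Stratum 2 (≥ 50 years): n = 4264; a·d/n = 347·1995/4264 = 162.3511; b·c/n = 1644·278/4264 = 107.1839
OR_MH = (135.1813 + 162.3511) / (91.3156 + 107.1839) = 297.5324 / 198.4994 = 1.49891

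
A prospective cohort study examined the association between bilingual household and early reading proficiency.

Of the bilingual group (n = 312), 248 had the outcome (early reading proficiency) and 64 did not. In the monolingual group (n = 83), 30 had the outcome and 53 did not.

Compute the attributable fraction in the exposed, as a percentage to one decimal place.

From the description: a = 248, b = 64, c = 30, d = 53.
Risk in exposed = 248/312 = 0.79487; risk in unexposed = 30/83 = 0.36145.
RR = 0.79487/0.36145 = 2.19915
AR% = (RR − 1)/RR × 100 = (2.19915 − 1)/2.19915 × 100 = 54.5278%

54.5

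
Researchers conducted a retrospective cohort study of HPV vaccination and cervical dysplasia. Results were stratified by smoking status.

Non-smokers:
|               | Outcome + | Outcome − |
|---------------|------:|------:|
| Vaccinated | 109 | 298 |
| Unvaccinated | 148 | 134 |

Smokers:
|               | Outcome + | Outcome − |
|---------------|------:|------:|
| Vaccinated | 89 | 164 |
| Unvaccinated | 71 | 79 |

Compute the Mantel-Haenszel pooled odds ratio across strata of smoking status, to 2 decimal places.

0.42

OR_MH = Σ(aᵢdᵢ/nᵢ) / Σ(bᵢcᵢ/nᵢ), where nᵢ is the stratum total.
Stratum 1 (Non-smokers): n = 689; a·d/n = 109·134/689 = 21.1988; b·c/n = 298·148/689 = 64.0116
Stratum 2 (Smokers): n = 403; a·d/n = 89·79/403 = 17.4467; b·c/n = 164·71/403 = 28.8933
OR_MH = (21.1988 + 17.4467) / (64.0116 + 28.8933) = 38.6455 / 92.9049 = 0.41597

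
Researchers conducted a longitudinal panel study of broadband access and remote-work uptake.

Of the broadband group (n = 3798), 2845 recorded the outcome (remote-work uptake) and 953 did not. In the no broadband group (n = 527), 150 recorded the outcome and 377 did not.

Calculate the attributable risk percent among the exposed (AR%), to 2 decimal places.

62.00

From the description: a = 2845, b = 953, c = 150, d = 377.
Risk in exposed = 2845/3798 = 0.74908; risk in unexposed = 150/527 = 0.28463.
RR = 0.74908/0.28463 = 2.63176
AR% = (RR − 1)/RR × 100 = (2.63176 − 1)/2.63176 × 100 = 62.0026%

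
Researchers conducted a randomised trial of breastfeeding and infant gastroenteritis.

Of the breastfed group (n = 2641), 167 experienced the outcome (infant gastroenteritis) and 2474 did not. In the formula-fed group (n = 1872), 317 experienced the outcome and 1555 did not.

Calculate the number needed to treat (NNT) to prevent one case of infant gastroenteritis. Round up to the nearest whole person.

10

Risk in treated group = 167/2641 = 0.06323; risk in control = 317/1872 = 0.16934.
Absolute risk reduction = 0.16934 − 0.06323 = 0.10610
NNT = 1 / ARR = 1 / 0.10610 = 9.425 → round up → 10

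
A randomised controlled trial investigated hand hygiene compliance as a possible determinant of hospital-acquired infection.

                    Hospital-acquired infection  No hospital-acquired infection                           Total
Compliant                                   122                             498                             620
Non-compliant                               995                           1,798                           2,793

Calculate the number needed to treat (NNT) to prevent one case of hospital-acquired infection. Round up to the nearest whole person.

Risk in treated group = 122/620 = 0.19677; risk in control = 995/2793 = 0.35625.
Absolute risk reduction = 0.35625 − 0.19677 = 0.15947
NNT = 1 / ARR = 1 / 0.15947 = 6.271 → round up → 7

7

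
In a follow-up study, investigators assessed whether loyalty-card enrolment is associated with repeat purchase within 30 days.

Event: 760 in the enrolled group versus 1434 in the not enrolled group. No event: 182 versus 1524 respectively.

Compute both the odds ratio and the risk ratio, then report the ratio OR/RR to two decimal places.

From the description: a = 760, b = 182, c = 1434, d = 1524.
OR = (760·1524)/(182·1434) = 1158240/260988 = 4.43791
Risk in exposed = 760/942 = 0.80679; risk in unexposed = 1434/2958 = 0.48479; RR = 1.66422
OR/RR = 4.43791 / 1.66422 = 2.66665
The outcome is not rare, so the OR lies further from 1 than the RR.

2.67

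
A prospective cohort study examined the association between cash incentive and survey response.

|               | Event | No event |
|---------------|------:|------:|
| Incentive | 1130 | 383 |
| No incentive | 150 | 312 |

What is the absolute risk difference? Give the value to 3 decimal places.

0.422

Cells: a = 1130, b = 383, c = 150, d = 312.
Risk in exposed = 1130/1513 = 0.746861; risk in unexposed = 150/462 = 0.324675.
Risk difference = 0.746861 − 0.324675 = 0.422185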